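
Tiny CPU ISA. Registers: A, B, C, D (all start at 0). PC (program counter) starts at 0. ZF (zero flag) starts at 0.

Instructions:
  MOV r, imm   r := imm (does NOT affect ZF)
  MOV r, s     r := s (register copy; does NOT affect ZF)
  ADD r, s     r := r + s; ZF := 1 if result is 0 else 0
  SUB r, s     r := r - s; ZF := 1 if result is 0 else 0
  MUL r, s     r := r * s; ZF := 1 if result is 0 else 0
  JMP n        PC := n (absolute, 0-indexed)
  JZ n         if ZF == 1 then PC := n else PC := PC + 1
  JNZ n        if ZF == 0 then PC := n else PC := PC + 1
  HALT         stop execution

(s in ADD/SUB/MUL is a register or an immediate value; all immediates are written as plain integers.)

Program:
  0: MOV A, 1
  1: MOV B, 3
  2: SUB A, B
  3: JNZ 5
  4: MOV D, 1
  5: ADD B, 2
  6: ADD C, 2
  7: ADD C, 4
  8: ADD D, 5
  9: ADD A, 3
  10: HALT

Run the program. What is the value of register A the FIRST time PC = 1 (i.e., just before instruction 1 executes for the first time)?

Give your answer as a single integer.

Step 1: PC=0 exec 'MOV A, 1'. After: A=1 B=0 C=0 D=0 ZF=0 PC=1
First time PC=1: A=1

1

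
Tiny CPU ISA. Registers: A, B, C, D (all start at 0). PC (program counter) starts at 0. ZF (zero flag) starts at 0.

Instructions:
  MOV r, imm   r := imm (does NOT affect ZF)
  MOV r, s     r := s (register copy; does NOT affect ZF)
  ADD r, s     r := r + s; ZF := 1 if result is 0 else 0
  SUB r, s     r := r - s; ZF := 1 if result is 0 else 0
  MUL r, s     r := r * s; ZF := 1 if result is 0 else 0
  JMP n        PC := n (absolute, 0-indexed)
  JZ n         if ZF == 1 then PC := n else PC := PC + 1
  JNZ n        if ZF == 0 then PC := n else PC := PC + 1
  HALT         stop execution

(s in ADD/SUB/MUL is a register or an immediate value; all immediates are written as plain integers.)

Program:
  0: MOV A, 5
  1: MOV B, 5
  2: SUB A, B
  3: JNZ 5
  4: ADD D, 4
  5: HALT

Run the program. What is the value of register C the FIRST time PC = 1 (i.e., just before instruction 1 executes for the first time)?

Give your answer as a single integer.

Step 1: PC=0 exec 'MOV A, 5'. After: A=5 B=0 C=0 D=0 ZF=0 PC=1
First time PC=1: C=0

0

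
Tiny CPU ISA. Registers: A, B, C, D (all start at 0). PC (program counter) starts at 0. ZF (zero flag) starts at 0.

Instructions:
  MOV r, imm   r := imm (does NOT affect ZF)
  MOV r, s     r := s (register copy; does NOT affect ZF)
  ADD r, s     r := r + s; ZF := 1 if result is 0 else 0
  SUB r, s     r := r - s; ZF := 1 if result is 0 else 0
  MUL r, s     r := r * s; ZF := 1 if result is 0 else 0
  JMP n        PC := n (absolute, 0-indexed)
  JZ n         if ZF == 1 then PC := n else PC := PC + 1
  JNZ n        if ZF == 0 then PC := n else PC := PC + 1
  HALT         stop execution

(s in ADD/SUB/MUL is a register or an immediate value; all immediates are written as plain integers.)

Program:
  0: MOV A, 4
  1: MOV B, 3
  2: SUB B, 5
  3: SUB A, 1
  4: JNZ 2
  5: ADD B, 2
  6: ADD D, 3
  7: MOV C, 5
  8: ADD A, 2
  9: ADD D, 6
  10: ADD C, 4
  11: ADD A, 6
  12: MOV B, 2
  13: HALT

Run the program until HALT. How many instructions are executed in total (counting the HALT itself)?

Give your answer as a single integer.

Step 1: PC=0 exec 'MOV A, 4'. After: A=4 B=0 C=0 D=0 ZF=0 PC=1
Step 2: PC=1 exec 'MOV B, 3'. After: A=4 B=3 C=0 D=0 ZF=0 PC=2
Step 3: PC=2 exec 'SUB B, 5'. After: A=4 B=-2 C=0 D=0 ZF=0 PC=3
Step 4: PC=3 exec 'SUB A, 1'. After: A=3 B=-2 C=0 D=0 ZF=0 PC=4
Step 5: PC=4 exec 'JNZ 2'. After: A=3 B=-2 C=0 D=0 ZF=0 PC=2
Step 6: PC=2 exec 'SUB B, 5'. After: A=3 B=-7 C=0 D=0 ZF=0 PC=3
Step 7: PC=3 exec 'SUB A, 1'. After: A=2 B=-7 C=0 D=0 ZF=0 PC=4
Step 8: PC=4 exec 'JNZ 2'. After: A=2 B=-7 C=0 D=0 ZF=0 PC=2
Step 9: PC=2 exec 'SUB B, 5'. After: A=2 B=-12 C=0 D=0 ZF=0 PC=3
Step 10: PC=3 exec 'SUB A, 1'. After: A=1 B=-12 C=0 D=0 ZF=0 PC=4
Step 11: PC=4 exec 'JNZ 2'. After: A=1 B=-12 C=0 D=0 ZF=0 PC=2
Step 12: PC=2 exec 'SUB B, 5'. After: A=1 B=-17 C=0 D=0 ZF=0 PC=3
Step 13: PC=3 exec 'SUB A, 1'. After: A=0 B=-17 C=0 D=0 ZF=1 PC=4
Step 14: PC=4 exec 'JNZ 2'. After: A=0 B=-17 C=0 D=0 ZF=1 PC=5
Step 15: PC=5 exec 'ADD B, 2'. After: A=0 B=-15 C=0 D=0 ZF=0 PC=6
Step 16: PC=6 exec 'ADD D, 3'. After: A=0 B=-15 C=0 D=3 ZF=0 PC=7
Step 17: PC=7 exec 'MOV C, 5'. After: A=0 B=-15 C=5 D=3 ZF=0 PC=8
Step 18: PC=8 exec 'ADD A, 2'. After: A=2 B=-15 C=5 D=3 ZF=0 PC=9
Step 19: PC=9 exec 'ADD D, 6'. After: A=2 B=-15 C=5 D=9 ZF=0 PC=10
Step 20: PC=10 exec 'ADD C, 4'. After: A=2 B=-15 C=9 D=9 ZF=0 PC=11
Step 21: PC=11 exec 'ADD A, 6'. After: A=8 B=-15 C=9 D=9 ZF=0 PC=12
Step 22: PC=12 exec 'MOV B, 2'. After: A=8 B=2 C=9 D=9 ZF=0 PC=13
Step 23: PC=13 exec 'HALT'. After: A=8 B=2 C=9 D=9 ZF=0 PC=13 HALTED
Total instructions executed: 23

Answer: 23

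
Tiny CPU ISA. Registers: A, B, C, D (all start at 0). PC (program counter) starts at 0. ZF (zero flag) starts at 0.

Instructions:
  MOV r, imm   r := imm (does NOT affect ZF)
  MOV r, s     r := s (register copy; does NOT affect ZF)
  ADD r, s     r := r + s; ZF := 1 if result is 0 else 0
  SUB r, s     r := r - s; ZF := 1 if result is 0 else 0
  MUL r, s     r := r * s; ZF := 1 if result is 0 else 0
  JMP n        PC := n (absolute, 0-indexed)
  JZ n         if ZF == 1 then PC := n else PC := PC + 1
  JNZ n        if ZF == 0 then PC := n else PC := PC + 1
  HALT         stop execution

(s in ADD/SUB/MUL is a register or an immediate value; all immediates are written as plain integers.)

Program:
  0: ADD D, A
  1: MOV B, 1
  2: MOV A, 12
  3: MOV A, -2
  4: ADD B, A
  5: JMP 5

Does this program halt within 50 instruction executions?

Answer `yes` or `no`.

Answer: no

Derivation:
Step 1: PC=0 exec 'ADD D, A'. After: A=0 B=0 C=0 D=0 ZF=1 PC=1
Step 2: PC=1 exec 'MOV B, 1'. After: A=0 B=1 C=0 D=0 ZF=1 PC=2
Step 3: PC=2 exec 'MOV A, 12'. After: A=12 B=1 C=0 D=0 ZF=1 PC=3
Step 4: PC=3 exec 'MOV A, -2'. After: A=-2 B=1 C=0 D=0 ZF=1 PC=4
Step 5: PC=4 exec 'ADD B, A'. After: A=-2 B=-1 C=0 D=0 ZF=0 PC=5
Step 6: PC=5 exec 'JMP 5'. After: A=-2 B=-1 C=0 D=0 ZF=0 PC=5
State after step 6 equals state after step 5: the program is in a cycle of length 1 and will never halt.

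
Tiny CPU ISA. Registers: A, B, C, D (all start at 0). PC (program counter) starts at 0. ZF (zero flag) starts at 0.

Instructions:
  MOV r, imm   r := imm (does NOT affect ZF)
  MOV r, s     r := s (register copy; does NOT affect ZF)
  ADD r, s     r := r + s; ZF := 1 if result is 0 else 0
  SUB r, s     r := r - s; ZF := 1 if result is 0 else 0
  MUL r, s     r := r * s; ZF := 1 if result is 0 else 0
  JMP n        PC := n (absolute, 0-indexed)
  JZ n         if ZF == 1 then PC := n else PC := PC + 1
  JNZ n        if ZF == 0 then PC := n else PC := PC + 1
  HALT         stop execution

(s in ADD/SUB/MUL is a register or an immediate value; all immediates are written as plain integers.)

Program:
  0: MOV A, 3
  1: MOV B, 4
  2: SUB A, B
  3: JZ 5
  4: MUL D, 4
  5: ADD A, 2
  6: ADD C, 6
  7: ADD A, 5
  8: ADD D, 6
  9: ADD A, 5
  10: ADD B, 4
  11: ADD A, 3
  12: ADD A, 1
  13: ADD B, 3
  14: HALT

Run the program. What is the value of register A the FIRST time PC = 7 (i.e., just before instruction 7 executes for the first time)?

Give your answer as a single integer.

Step 1: PC=0 exec 'MOV A, 3'. After: A=3 B=0 C=0 D=0 ZF=0 PC=1
Step 2: PC=1 exec 'MOV B, 4'. After: A=3 B=4 C=0 D=0 ZF=0 PC=2
Step 3: PC=2 exec 'SUB A, B'. After: A=-1 B=4 C=0 D=0 ZF=0 PC=3
Step 4: PC=3 exec 'JZ 5'. After: A=-1 B=4 C=0 D=0 ZF=0 PC=4
Step 5: PC=4 exec 'MUL D, 4'. After: A=-1 B=4 C=0 D=0 ZF=1 PC=5
Step 6: PC=5 exec 'ADD A, 2'. After: A=1 B=4 C=0 D=0 ZF=0 PC=6
Step 7: PC=6 exec 'ADD C, 6'. After: A=1 B=4 C=6 D=0 ZF=0 PC=7
First time PC=7: A=1

1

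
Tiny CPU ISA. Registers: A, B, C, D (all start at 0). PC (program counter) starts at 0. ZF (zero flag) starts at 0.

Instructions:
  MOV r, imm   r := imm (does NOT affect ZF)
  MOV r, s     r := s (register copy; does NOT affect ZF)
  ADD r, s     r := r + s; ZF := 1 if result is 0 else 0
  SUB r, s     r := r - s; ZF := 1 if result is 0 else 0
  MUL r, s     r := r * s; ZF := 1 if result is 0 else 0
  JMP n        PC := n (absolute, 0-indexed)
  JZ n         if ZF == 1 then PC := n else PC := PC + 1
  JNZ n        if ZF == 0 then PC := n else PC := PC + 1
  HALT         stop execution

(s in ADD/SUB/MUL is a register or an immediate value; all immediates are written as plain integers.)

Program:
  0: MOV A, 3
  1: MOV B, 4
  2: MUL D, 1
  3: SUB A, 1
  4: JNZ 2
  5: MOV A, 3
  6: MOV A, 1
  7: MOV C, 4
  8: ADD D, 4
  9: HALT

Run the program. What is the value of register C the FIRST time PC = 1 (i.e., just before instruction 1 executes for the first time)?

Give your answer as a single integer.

Step 1: PC=0 exec 'MOV A, 3'. After: A=3 B=0 C=0 D=0 ZF=0 PC=1
First time PC=1: C=0

0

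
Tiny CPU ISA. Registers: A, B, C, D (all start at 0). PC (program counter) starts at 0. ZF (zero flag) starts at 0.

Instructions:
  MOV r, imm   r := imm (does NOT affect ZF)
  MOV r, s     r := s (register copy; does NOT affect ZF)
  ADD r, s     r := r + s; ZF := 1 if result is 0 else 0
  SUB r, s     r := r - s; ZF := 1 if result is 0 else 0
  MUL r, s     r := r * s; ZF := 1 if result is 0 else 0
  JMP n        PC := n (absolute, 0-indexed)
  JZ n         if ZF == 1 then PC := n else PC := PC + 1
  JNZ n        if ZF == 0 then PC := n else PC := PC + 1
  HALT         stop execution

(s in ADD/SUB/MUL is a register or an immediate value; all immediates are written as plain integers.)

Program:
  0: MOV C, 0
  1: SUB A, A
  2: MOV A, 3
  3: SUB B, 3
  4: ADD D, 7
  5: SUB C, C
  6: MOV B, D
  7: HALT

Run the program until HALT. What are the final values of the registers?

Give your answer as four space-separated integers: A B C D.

Answer: 3 7 0 7

Derivation:
Step 1: PC=0 exec 'MOV C, 0'. After: A=0 B=0 C=0 D=0 ZF=0 PC=1
Step 2: PC=1 exec 'SUB A, A'. After: A=0 B=0 C=0 D=0 ZF=1 PC=2
Step 3: PC=2 exec 'MOV A, 3'. After: A=3 B=0 C=0 D=0 ZF=1 PC=3
Step 4: PC=3 exec 'SUB B, 3'. After: A=3 B=-3 C=0 D=0 ZF=0 PC=4
Step 5: PC=4 exec 'ADD D, 7'. After: A=3 B=-3 C=0 D=7 ZF=0 PC=5
Step 6: PC=5 exec 'SUB C, C'. After: A=3 B=-3 C=0 D=7 ZF=1 PC=6
Step 7: PC=6 exec 'MOV B, D'. After: A=3 B=7 C=0 D=7 ZF=1 PC=7
Step 8: PC=7 exec 'HALT'. After: A=3 B=7 C=0 D=7 ZF=1 PC=7 HALTED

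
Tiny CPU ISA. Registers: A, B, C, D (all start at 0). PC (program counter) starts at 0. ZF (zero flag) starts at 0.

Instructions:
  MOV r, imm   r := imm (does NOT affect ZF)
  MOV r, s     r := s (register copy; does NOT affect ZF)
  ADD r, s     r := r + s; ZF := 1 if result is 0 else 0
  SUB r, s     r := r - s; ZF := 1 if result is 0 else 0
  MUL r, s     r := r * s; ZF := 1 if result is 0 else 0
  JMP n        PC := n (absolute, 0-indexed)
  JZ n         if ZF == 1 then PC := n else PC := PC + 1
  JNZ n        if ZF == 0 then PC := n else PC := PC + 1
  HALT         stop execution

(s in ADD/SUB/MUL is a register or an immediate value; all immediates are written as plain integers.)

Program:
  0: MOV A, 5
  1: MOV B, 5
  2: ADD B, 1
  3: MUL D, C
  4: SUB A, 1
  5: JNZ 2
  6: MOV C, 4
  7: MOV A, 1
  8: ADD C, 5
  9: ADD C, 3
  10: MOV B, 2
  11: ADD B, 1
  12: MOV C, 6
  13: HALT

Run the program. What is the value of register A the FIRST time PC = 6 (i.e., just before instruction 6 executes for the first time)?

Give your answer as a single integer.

Step 1: PC=0 exec 'MOV A, 5'. After: A=5 B=0 C=0 D=0 ZF=0 PC=1
Step 2: PC=1 exec 'MOV B, 5'. After: A=5 B=5 C=0 D=0 ZF=0 PC=2
Step 3: PC=2 exec 'ADD B, 1'. After: A=5 B=6 C=0 D=0 ZF=0 PC=3
Step 4: PC=3 exec 'MUL D, C'. After: A=5 B=6 C=0 D=0 ZF=1 PC=4
Step 5: PC=4 exec 'SUB A, 1'. After: A=4 B=6 C=0 D=0 ZF=0 PC=5
Step 6: PC=5 exec 'JNZ 2'. After: A=4 B=6 C=0 D=0 ZF=0 PC=2
Step 7: PC=2 exec 'ADD B, 1'. After: A=4 B=7 C=0 D=0 ZF=0 PC=3
Step 8: PC=3 exec 'MUL D, C'. After: A=4 B=7 C=0 D=0 ZF=1 PC=4
Step 9: PC=4 exec 'SUB A, 1'. After: A=3 B=7 C=0 D=0 ZF=0 PC=5
Step 10: PC=5 exec 'JNZ 2'. After: A=3 B=7 C=0 D=0 ZF=0 PC=2
Step 11: PC=2 exec 'ADD B, 1'. After: A=3 B=8 C=0 D=0 ZF=0 PC=3
Step 12: PC=3 exec 'MUL D, C'. After: A=3 B=8 C=0 D=0 ZF=1 PC=4
Step 13: PC=4 exec 'SUB A, 1'. After: A=2 B=8 C=0 D=0 ZF=0 PC=5
Step 14: PC=5 exec 'JNZ 2'. After: A=2 B=8 C=0 D=0 ZF=0 PC=2
Step 15: PC=2 exec 'ADD B, 1'. After: A=2 B=9 C=0 D=0 ZF=0 PC=3
Step 16: PC=3 exec 'MUL D, C'. After: A=2 B=9 C=0 D=0 ZF=1 PC=4
Step 17: PC=4 exec 'SUB A, 1'. After: A=1 B=9 C=0 D=0 ZF=0 PC=5
Step 18: PC=5 exec 'JNZ 2'. After: A=1 B=9 C=0 D=0 ZF=0 PC=2
Step 19: PC=2 exec 'ADD B, 1'. After: A=1 B=10 C=0 D=0 ZF=0 PC=3
Step 20: PC=3 exec 'MUL D, C'. After: A=1 B=10 C=0 D=0 ZF=1 PC=4
Step 21: PC=4 exec 'SUB A, 1'. After: A=0 B=10 C=0 D=0 ZF=1 PC=5
Step 22: PC=5 exec 'JNZ 2'. After: A=0 B=10 C=0 D=0 ZF=1 PC=6
First time PC=6: A=0

0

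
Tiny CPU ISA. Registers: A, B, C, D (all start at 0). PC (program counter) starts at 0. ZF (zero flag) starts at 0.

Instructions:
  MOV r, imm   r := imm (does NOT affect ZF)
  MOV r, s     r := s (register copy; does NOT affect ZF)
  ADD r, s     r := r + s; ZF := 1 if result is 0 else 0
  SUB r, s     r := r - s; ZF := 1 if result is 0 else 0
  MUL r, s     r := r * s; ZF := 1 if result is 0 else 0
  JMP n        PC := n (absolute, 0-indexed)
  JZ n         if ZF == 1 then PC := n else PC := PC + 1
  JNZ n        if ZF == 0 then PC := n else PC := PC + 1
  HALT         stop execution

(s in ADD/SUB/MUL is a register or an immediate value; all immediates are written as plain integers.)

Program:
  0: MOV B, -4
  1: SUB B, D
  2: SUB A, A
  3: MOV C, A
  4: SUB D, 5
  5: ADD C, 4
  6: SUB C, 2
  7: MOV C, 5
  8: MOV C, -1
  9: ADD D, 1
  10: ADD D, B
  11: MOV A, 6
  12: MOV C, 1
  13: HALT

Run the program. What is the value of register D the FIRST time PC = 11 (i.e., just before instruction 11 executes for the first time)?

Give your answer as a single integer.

Step 1: PC=0 exec 'MOV B, -4'. After: A=0 B=-4 C=0 D=0 ZF=0 PC=1
Step 2: PC=1 exec 'SUB B, D'. After: A=0 B=-4 C=0 D=0 ZF=0 PC=2
Step 3: PC=2 exec 'SUB A, A'. After: A=0 B=-4 C=0 D=0 ZF=1 PC=3
Step 4: PC=3 exec 'MOV C, A'. After: A=0 B=-4 C=0 D=0 ZF=1 PC=4
Step 5: PC=4 exec 'SUB D, 5'. After: A=0 B=-4 C=0 D=-5 ZF=0 PC=5
Step 6: PC=5 exec 'ADD C, 4'. After: A=0 B=-4 C=4 D=-5 ZF=0 PC=6
Step 7: PC=6 exec 'SUB C, 2'. After: A=0 B=-4 C=2 D=-5 ZF=0 PC=7
Step 8: PC=7 exec 'MOV C, 5'. After: A=0 B=-4 C=5 D=-5 ZF=0 PC=8
Step 9: PC=8 exec 'MOV C, -1'. After: A=0 B=-4 C=-1 D=-5 ZF=0 PC=9
Step 10: PC=9 exec 'ADD D, 1'. After: A=0 B=-4 C=-1 D=-4 ZF=0 PC=10
Step 11: PC=10 exec 'ADD D, B'. After: A=0 B=-4 C=-1 D=-8 ZF=0 PC=11
First time PC=11: D=-8

-8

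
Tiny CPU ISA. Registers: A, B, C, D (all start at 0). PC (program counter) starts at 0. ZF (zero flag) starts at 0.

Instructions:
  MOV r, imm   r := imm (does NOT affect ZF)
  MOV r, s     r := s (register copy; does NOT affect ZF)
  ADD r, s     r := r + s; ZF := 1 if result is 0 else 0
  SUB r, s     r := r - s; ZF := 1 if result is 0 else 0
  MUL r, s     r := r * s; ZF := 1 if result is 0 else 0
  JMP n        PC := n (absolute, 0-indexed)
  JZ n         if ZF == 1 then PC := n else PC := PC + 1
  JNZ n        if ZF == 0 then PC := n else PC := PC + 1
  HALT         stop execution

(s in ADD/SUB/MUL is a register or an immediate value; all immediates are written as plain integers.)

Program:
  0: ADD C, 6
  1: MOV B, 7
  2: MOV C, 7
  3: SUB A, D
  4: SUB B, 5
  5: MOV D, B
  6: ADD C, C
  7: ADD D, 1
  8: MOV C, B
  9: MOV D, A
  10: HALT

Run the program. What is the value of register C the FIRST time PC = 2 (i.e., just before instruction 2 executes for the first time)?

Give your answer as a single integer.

Step 1: PC=0 exec 'ADD C, 6'. After: A=0 B=0 C=6 D=0 ZF=0 PC=1
Step 2: PC=1 exec 'MOV B, 7'. After: A=0 B=7 C=6 D=0 ZF=0 PC=2
First time PC=2: C=6

6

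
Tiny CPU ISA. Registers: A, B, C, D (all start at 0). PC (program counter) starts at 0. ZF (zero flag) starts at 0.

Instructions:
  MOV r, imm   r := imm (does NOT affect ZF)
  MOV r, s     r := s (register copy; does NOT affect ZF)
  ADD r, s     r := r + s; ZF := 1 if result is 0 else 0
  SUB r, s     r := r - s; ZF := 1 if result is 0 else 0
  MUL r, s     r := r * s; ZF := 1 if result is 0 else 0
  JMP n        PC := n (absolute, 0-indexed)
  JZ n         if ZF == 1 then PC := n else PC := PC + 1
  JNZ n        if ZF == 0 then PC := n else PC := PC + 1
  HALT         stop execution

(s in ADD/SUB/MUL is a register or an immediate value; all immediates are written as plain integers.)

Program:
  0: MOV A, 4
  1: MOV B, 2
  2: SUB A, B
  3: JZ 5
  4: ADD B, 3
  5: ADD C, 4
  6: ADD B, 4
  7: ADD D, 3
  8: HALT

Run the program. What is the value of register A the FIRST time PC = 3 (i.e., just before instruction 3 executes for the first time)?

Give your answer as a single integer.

Step 1: PC=0 exec 'MOV A, 4'. After: A=4 B=0 C=0 D=0 ZF=0 PC=1
Step 2: PC=1 exec 'MOV B, 2'. After: A=4 B=2 C=0 D=0 ZF=0 PC=2
Step 3: PC=2 exec 'SUB A, B'. After: A=2 B=2 C=0 D=0 ZF=0 PC=3
First time PC=3: A=2

2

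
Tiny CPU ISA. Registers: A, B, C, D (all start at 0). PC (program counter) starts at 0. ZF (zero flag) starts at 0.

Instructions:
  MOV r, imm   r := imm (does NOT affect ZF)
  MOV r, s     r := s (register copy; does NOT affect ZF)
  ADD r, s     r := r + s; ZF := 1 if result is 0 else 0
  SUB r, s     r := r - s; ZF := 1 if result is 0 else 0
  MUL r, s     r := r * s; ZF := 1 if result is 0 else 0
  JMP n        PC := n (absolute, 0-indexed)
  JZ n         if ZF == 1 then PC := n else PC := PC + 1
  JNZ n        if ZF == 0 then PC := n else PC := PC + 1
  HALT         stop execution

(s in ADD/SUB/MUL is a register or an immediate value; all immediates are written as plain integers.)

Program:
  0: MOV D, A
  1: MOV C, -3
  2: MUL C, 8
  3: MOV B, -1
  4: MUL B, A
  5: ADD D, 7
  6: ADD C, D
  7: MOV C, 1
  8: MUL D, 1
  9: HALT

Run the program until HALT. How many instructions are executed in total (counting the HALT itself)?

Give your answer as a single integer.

Step 1: PC=0 exec 'MOV D, A'. After: A=0 B=0 C=0 D=0 ZF=0 PC=1
Step 2: PC=1 exec 'MOV C, -3'. After: A=0 B=0 C=-3 D=0 ZF=0 PC=2
Step 3: PC=2 exec 'MUL C, 8'. After: A=0 B=0 C=-24 D=0 ZF=0 PC=3
Step 4: PC=3 exec 'MOV B, -1'. After: A=0 B=-1 C=-24 D=0 ZF=0 PC=4
Step 5: PC=4 exec 'MUL B, A'. After: A=0 B=0 C=-24 D=0 ZF=1 PC=5
Step 6: PC=5 exec 'ADD D, 7'. After: A=0 B=0 C=-24 D=7 ZF=0 PC=6
Step 7: PC=6 exec 'ADD C, D'. After: A=0 B=0 C=-17 D=7 ZF=0 PC=7
Step 8: PC=7 exec 'MOV C, 1'. After: A=0 B=0 C=1 D=7 ZF=0 PC=8
Step 9: PC=8 exec 'MUL D, 1'. After: A=0 B=0 C=1 D=7 ZF=0 PC=9
Step 10: PC=9 exec 'HALT'. After: A=0 B=0 C=1 D=7 ZF=0 PC=9 HALTED
Total instructions executed: 10

Answer: 10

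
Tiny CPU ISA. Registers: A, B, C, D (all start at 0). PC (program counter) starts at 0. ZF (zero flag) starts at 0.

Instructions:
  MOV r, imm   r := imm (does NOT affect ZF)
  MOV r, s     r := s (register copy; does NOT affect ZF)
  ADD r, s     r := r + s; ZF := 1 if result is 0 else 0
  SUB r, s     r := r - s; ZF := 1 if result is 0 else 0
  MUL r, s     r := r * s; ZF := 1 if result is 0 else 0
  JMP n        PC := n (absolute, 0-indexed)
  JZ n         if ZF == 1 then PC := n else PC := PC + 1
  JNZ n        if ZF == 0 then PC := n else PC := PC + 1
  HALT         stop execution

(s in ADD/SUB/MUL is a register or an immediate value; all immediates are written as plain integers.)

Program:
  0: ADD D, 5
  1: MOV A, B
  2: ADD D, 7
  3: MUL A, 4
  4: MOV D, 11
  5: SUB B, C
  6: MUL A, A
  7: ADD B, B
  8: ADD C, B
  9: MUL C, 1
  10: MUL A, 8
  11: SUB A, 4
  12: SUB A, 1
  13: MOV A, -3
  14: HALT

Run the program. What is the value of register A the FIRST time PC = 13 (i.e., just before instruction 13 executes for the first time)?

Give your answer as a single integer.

Step 1: PC=0 exec 'ADD D, 5'. After: A=0 B=0 C=0 D=5 ZF=0 PC=1
Step 2: PC=1 exec 'MOV A, B'. After: A=0 B=0 C=0 D=5 ZF=0 PC=2
Step 3: PC=2 exec 'ADD D, 7'. After: A=0 B=0 C=0 D=12 ZF=0 PC=3
Step 4: PC=3 exec 'MUL A, 4'. After: A=0 B=0 C=0 D=12 ZF=1 PC=4
Step 5: PC=4 exec 'MOV D, 11'. After: A=0 B=0 C=0 D=11 ZF=1 PC=5
Step 6: PC=5 exec 'SUB B, C'. After: A=0 B=0 C=0 D=11 ZF=1 PC=6
Step 7: PC=6 exec 'MUL A, A'. After: A=0 B=0 C=0 D=11 ZF=1 PC=7
Step 8: PC=7 exec 'ADD B, B'. After: A=0 B=0 C=0 D=11 ZF=1 PC=8
Step 9: PC=8 exec 'ADD C, B'. After: A=0 B=0 C=0 D=11 ZF=1 PC=9
Step 10: PC=9 exec 'MUL C, 1'. After: A=0 B=0 C=0 D=11 ZF=1 PC=10
Step 11: PC=10 exec 'MUL A, 8'. After: A=0 B=0 C=0 D=11 ZF=1 PC=11
Step 12: PC=11 exec 'SUB A, 4'. After: A=-4 B=0 C=0 D=11 ZF=0 PC=12
Step 13: PC=12 exec 'SUB A, 1'. After: A=-5 B=0 C=0 D=11 ZF=0 PC=13
First time PC=13: A=-5

-5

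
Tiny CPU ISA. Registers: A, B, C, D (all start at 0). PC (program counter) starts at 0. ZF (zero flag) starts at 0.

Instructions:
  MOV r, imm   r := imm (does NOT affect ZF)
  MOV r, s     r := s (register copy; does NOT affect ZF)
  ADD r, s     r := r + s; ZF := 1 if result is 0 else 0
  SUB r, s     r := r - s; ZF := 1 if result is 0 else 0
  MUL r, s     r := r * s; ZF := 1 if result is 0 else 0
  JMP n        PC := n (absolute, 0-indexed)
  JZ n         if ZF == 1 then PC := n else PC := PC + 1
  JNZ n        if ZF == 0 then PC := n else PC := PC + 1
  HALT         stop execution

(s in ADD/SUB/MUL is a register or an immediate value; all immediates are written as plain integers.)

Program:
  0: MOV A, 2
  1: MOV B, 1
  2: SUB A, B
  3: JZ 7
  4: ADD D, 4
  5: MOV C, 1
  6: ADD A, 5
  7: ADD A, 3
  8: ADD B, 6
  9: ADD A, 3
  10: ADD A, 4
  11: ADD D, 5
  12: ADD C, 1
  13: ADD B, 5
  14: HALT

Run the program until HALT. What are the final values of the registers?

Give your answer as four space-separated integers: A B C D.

Step 1: PC=0 exec 'MOV A, 2'. After: A=2 B=0 C=0 D=0 ZF=0 PC=1
Step 2: PC=1 exec 'MOV B, 1'. After: A=2 B=1 C=0 D=0 ZF=0 PC=2
Step 3: PC=2 exec 'SUB A, B'. After: A=1 B=1 C=0 D=0 ZF=0 PC=3
Step 4: PC=3 exec 'JZ 7'. After: A=1 B=1 C=0 D=0 ZF=0 PC=4
Step 5: PC=4 exec 'ADD D, 4'. After: A=1 B=1 C=0 D=4 ZF=0 PC=5
Step 6: PC=5 exec 'MOV C, 1'. After: A=1 B=1 C=1 D=4 ZF=0 PC=6
Step 7: PC=6 exec 'ADD A, 5'. After: A=6 B=1 C=1 D=4 ZF=0 PC=7
Step 8: PC=7 exec 'ADD A, 3'. After: A=9 B=1 C=1 D=4 ZF=0 PC=8
Step 9: PC=8 exec 'ADD B, 6'. After: A=9 B=7 C=1 D=4 ZF=0 PC=9
Step 10: PC=9 exec 'ADD A, 3'. After: A=12 B=7 C=1 D=4 ZF=0 PC=10
Step 11: PC=10 exec 'ADD A, 4'. After: A=16 B=7 C=1 D=4 ZF=0 PC=11
Step 12: PC=11 exec 'ADD D, 5'. After: A=16 B=7 C=1 D=9 ZF=0 PC=12
Step 13: PC=12 exec 'ADD C, 1'. After: A=16 B=7 C=2 D=9 ZF=0 PC=13
Step 14: PC=13 exec 'ADD B, 5'. After: A=16 B=12 C=2 D=9 ZF=0 PC=14
Step 15: PC=14 exec 'HALT'. After: A=16 B=12 C=2 D=9 ZF=0 PC=14 HALTED

Answer: 16 12 2 9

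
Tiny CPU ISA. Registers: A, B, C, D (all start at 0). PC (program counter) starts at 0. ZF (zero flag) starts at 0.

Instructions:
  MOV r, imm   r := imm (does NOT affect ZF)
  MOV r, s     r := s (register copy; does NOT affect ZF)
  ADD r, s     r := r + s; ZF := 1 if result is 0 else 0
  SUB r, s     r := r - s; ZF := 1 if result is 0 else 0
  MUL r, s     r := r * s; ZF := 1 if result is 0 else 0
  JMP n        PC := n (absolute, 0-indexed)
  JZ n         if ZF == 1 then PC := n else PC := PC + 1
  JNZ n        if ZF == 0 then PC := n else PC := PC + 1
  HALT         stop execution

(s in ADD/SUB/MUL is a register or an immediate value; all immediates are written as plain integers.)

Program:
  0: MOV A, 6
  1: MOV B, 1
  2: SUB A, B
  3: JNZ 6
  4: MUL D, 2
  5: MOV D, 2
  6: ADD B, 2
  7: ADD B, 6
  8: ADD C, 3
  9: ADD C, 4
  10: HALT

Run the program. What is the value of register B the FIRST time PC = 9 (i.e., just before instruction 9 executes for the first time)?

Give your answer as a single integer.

Step 1: PC=0 exec 'MOV A, 6'. After: A=6 B=0 C=0 D=0 ZF=0 PC=1
Step 2: PC=1 exec 'MOV B, 1'. After: A=6 B=1 C=0 D=0 ZF=0 PC=2
Step 3: PC=2 exec 'SUB A, B'. After: A=5 B=1 C=0 D=0 ZF=0 PC=3
Step 4: PC=3 exec 'JNZ 6'. After: A=5 B=1 C=0 D=0 ZF=0 PC=6
Step 5: PC=6 exec 'ADD B, 2'. After: A=5 B=3 C=0 D=0 ZF=0 PC=7
Step 6: PC=7 exec 'ADD B, 6'. After: A=5 B=9 C=0 D=0 ZF=0 PC=8
Step 7: PC=8 exec 'ADD C, 3'. After: A=5 B=9 C=3 D=0 ZF=0 PC=9
First time PC=9: B=9

9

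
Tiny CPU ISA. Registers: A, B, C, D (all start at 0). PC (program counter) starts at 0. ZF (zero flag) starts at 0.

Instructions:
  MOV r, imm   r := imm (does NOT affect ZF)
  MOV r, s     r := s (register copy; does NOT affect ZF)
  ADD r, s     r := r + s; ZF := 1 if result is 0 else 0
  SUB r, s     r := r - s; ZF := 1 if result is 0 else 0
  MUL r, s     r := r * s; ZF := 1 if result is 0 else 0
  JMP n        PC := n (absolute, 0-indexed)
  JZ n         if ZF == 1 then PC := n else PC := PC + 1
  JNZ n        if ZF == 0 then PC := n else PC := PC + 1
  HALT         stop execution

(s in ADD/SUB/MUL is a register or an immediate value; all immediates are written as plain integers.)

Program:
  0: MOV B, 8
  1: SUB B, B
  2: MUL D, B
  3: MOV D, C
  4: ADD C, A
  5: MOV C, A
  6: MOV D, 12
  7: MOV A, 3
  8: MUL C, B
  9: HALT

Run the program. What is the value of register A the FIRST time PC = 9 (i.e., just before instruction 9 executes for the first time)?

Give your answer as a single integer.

Step 1: PC=0 exec 'MOV B, 8'. After: A=0 B=8 C=0 D=0 ZF=0 PC=1
Step 2: PC=1 exec 'SUB B, B'. After: A=0 B=0 C=0 D=0 ZF=1 PC=2
Step 3: PC=2 exec 'MUL D, B'. After: A=0 B=0 C=0 D=0 ZF=1 PC=3
Step 4: PC=3 exec 'MOV D, C'. After: A=0 B=0 C=0 D=0 ZF=1 PC=4
Step 5: PC=4 exec 'ADD C, A'. After: A=0 B=0 C=0 D=0 ZF=1 PC=5
Step 6: PC=5 exec 'MOV C, A'. After: A=0 B=0 C=0 D=0 ZF=1 PC=6
Step 7: PC=6 exec 'MOV D, 12'. After: A=0 B=0 C=0 D=12 ZF=1 PC=7
Step 8: PC=7 exec 'MOV A, 3'. After: A=3 B=0 C=0 D=12 ZF=1 PC=8
Step 9: PC=8 exec 'MUL C, B'. After: A=3 B=0 C=0 D=12 ZF=1 PC=9
First time PC=9: A=3

3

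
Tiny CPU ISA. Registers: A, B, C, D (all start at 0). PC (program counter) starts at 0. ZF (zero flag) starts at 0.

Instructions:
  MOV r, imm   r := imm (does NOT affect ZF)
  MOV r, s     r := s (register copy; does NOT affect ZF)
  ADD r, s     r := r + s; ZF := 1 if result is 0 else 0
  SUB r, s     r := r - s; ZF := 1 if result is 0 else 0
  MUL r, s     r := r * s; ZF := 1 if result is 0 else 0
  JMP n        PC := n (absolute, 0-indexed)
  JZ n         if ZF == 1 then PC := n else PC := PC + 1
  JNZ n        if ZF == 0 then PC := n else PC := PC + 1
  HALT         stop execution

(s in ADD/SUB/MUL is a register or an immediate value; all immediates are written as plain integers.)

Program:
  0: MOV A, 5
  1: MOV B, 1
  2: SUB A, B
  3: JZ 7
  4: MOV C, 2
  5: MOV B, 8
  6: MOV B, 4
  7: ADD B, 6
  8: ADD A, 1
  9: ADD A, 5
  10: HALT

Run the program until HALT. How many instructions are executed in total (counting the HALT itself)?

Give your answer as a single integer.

Answer: 11

Derivation:
Step 1: PC=0 exec 'MOV A, 5'. After: A=5 B=0 C=0 D=0 ZF=0 PC=1
Step 2: PC=1 exec 'MOV B, 1'. After: A=5 B=1 C=0 D=0 ZF=0 PC=2
Step 3: PC=2 exec 'SUB A, B'. After: A=4 B=1 C=0 D=0 ZF=0 PC=3
Step 4: PC=3 exec 'JZ 7'. After: A=4 B=1 C=0 D=0 ZF=0 PC=4
Step 5: PC=4 exec 'MOV C, 2'. After: A=4 B=1 C=2 D=0 ZF=0 PC=5
Step 6: PC=5 exec 'MOV B, 8'. After: A=4 B=8 C=2 D=0 ZF=0 PC=6
Step 7: PC=6 exec 'MOV B, 4'. After: A=4 B=4 C=2 D=0 ZF=0 PC=7
Step 8: PC=7 exec 'ADD B, 6'. After: A=4 B=10 C=2 D=0 ZF=0 PC=8
Step 9: PC=8 exec 'ADD A, 1'. After: A=5 B=10 C=2 D=0 ZF=0 PC=9
Step 10: PC=9 exec 'ADD A, 5'. After: A=10 B=10 C=2 D=0 ZF=0 PC=10
Step 11: PC=10 exec 'HALT'. After: A=10 B=10 C=2 D=0 ZF=0 PC=10 HALTED
Total instructions executed: 11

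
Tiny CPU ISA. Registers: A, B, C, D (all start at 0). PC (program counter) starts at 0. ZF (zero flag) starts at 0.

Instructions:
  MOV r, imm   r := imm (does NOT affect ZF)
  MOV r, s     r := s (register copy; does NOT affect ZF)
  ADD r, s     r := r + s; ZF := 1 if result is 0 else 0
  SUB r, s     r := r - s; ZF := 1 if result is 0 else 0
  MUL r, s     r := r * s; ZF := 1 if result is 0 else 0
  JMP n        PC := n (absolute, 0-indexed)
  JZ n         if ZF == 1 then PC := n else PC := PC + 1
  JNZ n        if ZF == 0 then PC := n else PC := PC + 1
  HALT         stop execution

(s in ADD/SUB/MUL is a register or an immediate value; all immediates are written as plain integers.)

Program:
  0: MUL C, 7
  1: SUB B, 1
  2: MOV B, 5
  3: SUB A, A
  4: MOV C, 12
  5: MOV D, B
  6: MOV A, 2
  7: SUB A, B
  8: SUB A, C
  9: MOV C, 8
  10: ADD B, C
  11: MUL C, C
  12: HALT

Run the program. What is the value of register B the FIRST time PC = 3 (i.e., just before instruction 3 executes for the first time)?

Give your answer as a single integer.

Step 1: PC=0 exec 'MUL C, 7'. After: A=0 B=0 C=0 D=0 ZF=1 PC=1
Step 2: PC=1 exec 'SUB B, 1'. After: A=0 B=-1 C=0 D=0 ZF=0 PC=2
Step 3: PC=2 exec 'MOV B, 5'. After: A=0 B=5 C=0 D=0 ZF=0 PC=3
First time PC=3: B=5

5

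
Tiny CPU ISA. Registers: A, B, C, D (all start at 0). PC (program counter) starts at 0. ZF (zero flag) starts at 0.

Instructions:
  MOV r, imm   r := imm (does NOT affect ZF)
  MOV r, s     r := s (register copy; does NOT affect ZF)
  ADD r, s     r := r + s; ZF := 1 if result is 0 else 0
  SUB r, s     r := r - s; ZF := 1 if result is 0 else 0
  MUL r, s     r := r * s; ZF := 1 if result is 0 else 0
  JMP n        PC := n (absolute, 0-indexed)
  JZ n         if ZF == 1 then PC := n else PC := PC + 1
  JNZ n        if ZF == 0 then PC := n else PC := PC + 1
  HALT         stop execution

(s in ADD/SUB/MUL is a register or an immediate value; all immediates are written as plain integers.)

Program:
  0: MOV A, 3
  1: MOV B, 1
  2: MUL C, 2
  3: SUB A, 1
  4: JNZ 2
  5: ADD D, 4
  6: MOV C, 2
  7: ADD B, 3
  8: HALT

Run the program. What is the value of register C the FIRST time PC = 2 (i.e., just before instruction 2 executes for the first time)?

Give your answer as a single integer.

Step 1: PC=0 exec 'MOV A, 3'. After: A=3 B=0 C=0 D=0 ZF=0 PC=1
Step 2: PC=1 exec 'MOV B, 1'. After: A=3 B=1 C=0 D=0 ZF=0 PC=2
First time PC=2: C=0

0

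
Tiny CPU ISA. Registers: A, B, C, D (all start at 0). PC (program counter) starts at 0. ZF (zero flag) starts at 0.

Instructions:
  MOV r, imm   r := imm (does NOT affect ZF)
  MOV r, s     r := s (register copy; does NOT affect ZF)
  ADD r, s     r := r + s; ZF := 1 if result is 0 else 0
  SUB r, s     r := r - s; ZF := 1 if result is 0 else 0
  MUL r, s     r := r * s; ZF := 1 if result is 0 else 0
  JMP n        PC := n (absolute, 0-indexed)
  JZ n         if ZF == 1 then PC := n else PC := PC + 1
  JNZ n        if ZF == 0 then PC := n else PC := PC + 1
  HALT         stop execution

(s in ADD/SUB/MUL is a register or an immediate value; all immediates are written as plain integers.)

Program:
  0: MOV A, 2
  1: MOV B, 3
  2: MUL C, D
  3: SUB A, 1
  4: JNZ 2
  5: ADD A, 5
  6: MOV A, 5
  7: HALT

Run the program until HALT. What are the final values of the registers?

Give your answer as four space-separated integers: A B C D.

Answer: 5 3 0 0

Derivation:
Step 1: PC=0 exec 'MOV A, 2'. After: A=2 B=0 C=0 D=0 ZF=0 PC=1
Step 2: PC=1 exec 'MOV B, 3'. After: A=2 B=3 C=0 D=0 ZF=0 PC=2
Step 3: PC=2 exec 'MUL C, D'. After: A=2 B=3 C=0 D=0 ZF=1 PC=3
Step 4: PC=3 exec 'SUB A, 1'. After: A=1 B=3 C=0 D=0 ZF=0 PC=4
Step 5: PC=4 exec 'JNZ 2'. After: A=1 B=3 C=0 D=0 ZF=0 PC=2
Step 6: PC=2 exec 'MUL C, D'. After: A=1 B=3 C=0 D=0 ZF=1 PC=3
Step 7: PC=3 exec 'SUB A, 1'. After: A=0 B=3 C=0 D=0 ZF=1 PC=4
Step 8: PC=4 exec 'JNZ 2'. After: A=0 B=3 C=0 D=0 ZF=1 PC=5
Step 9: PC=5 exec 'ADD A, 5'. After: A=5 B=3 C=0 D=0 ZF=0 PC=6
Step 10: PC=6 exec 'MOV A, 5'. After: A=5 B=3 C=0 D=0 ZF=0 PC=7
Step 11: PC=7 exec 'HALT'. After: A=5 B=3 C=0 D=0 ZF=0 PC=7 HALTED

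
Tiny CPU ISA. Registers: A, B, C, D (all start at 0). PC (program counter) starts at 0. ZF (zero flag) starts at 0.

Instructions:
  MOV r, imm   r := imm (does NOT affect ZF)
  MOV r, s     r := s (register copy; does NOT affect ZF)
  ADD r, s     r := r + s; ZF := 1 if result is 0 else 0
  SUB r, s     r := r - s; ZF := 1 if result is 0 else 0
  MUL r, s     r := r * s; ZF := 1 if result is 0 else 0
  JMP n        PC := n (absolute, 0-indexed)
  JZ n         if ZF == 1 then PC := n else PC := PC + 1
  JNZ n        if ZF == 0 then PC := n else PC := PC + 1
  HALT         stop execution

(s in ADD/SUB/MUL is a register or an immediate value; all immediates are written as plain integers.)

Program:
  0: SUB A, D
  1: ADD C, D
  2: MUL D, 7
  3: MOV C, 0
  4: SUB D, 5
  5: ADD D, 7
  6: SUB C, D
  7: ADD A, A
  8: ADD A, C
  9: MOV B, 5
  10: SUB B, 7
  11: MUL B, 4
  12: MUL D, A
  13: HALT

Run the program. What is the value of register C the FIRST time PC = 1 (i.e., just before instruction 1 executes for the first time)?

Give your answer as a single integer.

Step 1: PC=0 exec 'SUB A, D'. After: A=0 B=0 C=0 D=0 ZF=1 PC=1
First time PC=1: C=0

0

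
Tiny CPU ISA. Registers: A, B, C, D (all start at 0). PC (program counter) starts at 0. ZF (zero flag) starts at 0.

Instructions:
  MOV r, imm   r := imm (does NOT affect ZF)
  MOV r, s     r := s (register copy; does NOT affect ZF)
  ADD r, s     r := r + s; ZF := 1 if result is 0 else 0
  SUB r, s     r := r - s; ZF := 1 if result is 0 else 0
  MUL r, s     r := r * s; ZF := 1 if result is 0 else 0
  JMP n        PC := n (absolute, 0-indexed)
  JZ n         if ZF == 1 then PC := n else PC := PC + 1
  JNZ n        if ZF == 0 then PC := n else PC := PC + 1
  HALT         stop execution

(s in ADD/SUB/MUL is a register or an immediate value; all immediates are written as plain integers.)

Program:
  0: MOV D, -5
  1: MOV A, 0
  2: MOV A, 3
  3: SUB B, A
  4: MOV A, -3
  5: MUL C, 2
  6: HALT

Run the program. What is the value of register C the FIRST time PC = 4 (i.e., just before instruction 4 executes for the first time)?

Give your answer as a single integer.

Step 1: PC=0 exec 'MOV D, -5'. After: A=0 B=0 C=0 D=-5 ZF=0 PC=1
Step 2: PC=1 exec 'MOV A, 0'. After: A=0 B=0 C=0 D=-5 ZF=0 PC=2
Step 3: PC=2 exec 'MOV A, 3'. After: A=3 B=0 C=0 D=-5 ZF=0 PC=3
Step 4: PC=3 exec 'SUB B, A'. After: A=3 B=-3 C=0 D=-5 ZF=0 PC=4
First time PC=4: C=0

0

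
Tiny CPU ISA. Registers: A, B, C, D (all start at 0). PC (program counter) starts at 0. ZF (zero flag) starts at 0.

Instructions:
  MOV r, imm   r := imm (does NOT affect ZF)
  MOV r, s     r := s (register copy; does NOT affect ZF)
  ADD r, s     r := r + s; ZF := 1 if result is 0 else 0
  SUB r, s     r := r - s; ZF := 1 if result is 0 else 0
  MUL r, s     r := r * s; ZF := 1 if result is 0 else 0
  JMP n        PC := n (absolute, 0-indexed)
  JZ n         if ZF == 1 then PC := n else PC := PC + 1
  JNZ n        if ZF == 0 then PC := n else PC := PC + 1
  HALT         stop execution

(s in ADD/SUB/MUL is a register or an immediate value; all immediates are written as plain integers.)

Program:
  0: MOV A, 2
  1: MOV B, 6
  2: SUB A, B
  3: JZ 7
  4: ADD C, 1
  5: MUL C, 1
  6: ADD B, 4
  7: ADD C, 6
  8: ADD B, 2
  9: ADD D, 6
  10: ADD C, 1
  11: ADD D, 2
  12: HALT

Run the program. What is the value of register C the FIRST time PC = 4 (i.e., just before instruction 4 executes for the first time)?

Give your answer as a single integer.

Step 1: PC=0 exec 'MOV A, 2'. After: A=2 B=0 C=0 D=0 ZF=0 PC=1
Step 2: PC=1 exec 'MOV B, 6'. After: A=2 B=6 C=0 D=0 ZF=0 PC=2
Step 3: PC=2 exec 'SUB A, B'. After: A=-4 B=6 C=0 D=0 ZF=0 PC=3
Step 4: PC=3 exec 'JZ 7'. After: A=-4 B=6 C=0 D=0 ZF=0 PC=4
First time PC=4: C=0

0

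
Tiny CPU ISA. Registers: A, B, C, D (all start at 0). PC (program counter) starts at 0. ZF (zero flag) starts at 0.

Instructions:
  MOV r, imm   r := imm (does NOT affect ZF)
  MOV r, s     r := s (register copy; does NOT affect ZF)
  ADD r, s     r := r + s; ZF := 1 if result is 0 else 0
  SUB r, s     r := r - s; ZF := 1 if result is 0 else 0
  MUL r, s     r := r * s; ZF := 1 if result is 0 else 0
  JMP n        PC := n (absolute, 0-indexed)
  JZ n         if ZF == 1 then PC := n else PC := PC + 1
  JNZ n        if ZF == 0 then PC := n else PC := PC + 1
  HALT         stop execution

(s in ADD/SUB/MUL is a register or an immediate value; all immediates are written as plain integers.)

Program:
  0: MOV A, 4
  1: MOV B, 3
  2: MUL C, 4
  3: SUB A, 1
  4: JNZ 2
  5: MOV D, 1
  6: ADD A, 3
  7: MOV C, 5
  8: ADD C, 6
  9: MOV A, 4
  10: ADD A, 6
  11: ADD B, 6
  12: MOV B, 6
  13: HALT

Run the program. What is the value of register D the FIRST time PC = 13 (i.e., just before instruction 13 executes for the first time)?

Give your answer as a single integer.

Step 1: PC=0 exec 'MOV A, 4'. After: A=4 B=0 C=0 D=0 ZF=0 PC=1
Step 2: PC=1 exec 'MOV B, 3'. After: A=4 B=3 C=0 D=0 ZF=0 PC=2
Step 3: PC=2 exec 'MUL C, 4'. After: A=4 B=3 C=0 D=0 ZF=1 PC=3
Step 4: PC=3 exec 'SUB A, 1'. After: A=3 B=3 C=0 D=0 ZF=0 PC=4
Step 5: PC=4 exec 'JNZ 2'. After: A=3 B=3 C=0 D=0 ZF=0 PC=2
Step 6: PC=2 exec 'MUL C, 4'. After: A=3 B=3 C=0 D=0 ZF=1 PC=3
Step 7: PC=3 exec 'SUB A, 1'. After: A=2 B=3 C=0 D=0 ZF=0 PC=4
Step 8: PC=4 exec 'JNZ 2'. After: A=2 B=3 C=0 D=0 ZF=0 PC=2
Step 9: PC=2 exec 'MUL C, 4'. After: A=2 B=3 C=0 D=0 ZF=1 PC=3
Step 10: PC=3 exec 'SUB A, 1'. After: A=1 B=3 C=0 D=0 ZF=0 PC=4
Step 11: PC=4 exec 'JNZ 2'. After: A=1 B=3 C=0 D=0 ZF=0 PC=2
Step 12: PC=2 exec 'MUL C, 4'. After: A=1 B=3 C=0 D=0 ZF=1 PC=3
Step 13: PC=3 exec 'SUB A, 1'. After: A=0 B=3 C=0 D=0 ZF=1 PC=4
Step 14: PC=4 exec 'JNZ 2'. After: A=0 B=3 C=0 D=0 ZF=1 PC=5
Step 15: PC=5 exec 'MOV D, 1'. After: A=0 B=3 C=0 D=1 ZF=1 PC=6
Step 16: PC=6 exec 'ADD A, 3'. After: A=3 B=3 C=0 D=1 ZF=0 PC=7
Step 17: PC=7 exec 'MOV C, 5'. After: A=3 B=3 C=5 D=1 ZF=0 PC=8
Step 18: PC=8 exec 'ADD C, 6'. After: A=3 B=3 C=11 D=1 ZF=0 PC=9
Step 19: PC=9 exec 'MOV A, 4'. After: A=4 B=3 C=11 D=1 ZF=0 PC=10
Step 20: PC=10 exec 'ADD A, 6'. After: A=10 B=3 C=11 D=1 ZF=0 PC=11
Step 21: PC=11 exec 'ADD B, 6'. After: A=10 B=9 C=11 D=1 ZF=0 PC=12
Step 22: PC=12 exec 'MOV B, 6'. After: A=10 B=6 C=11 D=1 ZF=0 PC=13
First time PC=13: D=1

1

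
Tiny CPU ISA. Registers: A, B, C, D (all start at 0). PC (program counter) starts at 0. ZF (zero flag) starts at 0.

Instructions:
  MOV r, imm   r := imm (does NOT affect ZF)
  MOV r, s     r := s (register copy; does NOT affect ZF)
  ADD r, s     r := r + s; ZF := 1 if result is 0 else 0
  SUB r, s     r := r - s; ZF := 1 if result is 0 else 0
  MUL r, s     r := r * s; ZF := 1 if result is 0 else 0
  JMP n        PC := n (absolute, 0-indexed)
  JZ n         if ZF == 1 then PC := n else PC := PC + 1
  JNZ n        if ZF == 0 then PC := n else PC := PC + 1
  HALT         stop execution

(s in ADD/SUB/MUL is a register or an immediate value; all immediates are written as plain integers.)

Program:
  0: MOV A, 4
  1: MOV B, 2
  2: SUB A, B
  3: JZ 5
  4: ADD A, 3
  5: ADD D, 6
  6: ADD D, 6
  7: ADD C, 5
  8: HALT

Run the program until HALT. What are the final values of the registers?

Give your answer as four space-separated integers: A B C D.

Answer: 5 2 5 12

Derivation:
Step 1: PC=0 exec 'MOV A, 4'. After: A=4 B=0 C=0 D=0 ZF=0 PC=1
Step 2: PC=1 exec 'MOV B, 2'. After: A=4 B=2 C=0 D=0 ZF=0 PC=2
Step 3: PC=2 exec 'SUB A, B'. After: A=2 B=2 C=0 D=0 ZF=0 PC=3
Step 4: PC=3 exec 'JZ 5'. After: A=2 B=2 C=0 D=0 ZF=0 PC=4
Step 5: PC=4 exec 'ADD A, 3'. After: A=5 B=2 C=0 D=0 ZF=0 PC=5
Step 6: PC=5 exec 'ADD D, 6'. After: A=5 B=2 C=0 D=6 ZF=0 PC=6
Step 7: PC=6 exec 'ADD D, 6'. After: A=5 B=2 C=0 D=12 ZF=0 PC=7
Step 8: PC=7 exec 'ADD C, 5'. After: A=5 B=2 C=5 D=12 ZF=0 PC=8
Step 9: PC=8 exec 'HALT'. After: A=5 B=2 C=5 D=12 ZF=0 PC=8 HALTED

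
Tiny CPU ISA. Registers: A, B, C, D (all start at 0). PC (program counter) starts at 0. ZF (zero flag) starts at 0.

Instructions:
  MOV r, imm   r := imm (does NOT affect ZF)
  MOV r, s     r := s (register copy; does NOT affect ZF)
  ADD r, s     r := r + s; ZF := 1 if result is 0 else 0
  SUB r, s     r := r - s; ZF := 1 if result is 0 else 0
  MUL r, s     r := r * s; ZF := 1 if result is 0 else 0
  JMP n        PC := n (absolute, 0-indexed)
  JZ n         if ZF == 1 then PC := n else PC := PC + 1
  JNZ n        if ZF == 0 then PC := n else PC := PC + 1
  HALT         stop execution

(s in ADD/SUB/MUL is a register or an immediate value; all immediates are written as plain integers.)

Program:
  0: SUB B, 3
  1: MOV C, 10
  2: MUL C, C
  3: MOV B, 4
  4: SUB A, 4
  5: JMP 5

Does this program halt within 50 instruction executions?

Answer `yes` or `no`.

Step 1: PC=0 exec 'SUB B, 3'. After: A=0 B=-3 C=0 D=0 ZF=0 PC=1
Step 2: PC=1 exec 'MOV C, 10'. After: A=0 B=-3 C=10 D=0 ZF=0 PC=2
Step 3: PC=2 exec 'MUL C, C'. After: A=0 B=-3 C=100 D=0 ZF=0 PC=3
Step 4: PC=3 exec 'MOV B, 4'. After: A=0 B=4 C=100 D=0 ZF=0 PC=4
Step 5: PC=4 exec 'SUB A, 4'. After: A=-4 B=4 C=100 D=0 ZF=0 PC=5
Step 6: PC=5 exec 'JMP 5'. After: A=-4 B=4 C=100 D=0 ZF=0 PC=5
State after step 6 equals state after step 5: the program is in a cycle of length 1 and will never halt.

Answer: no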